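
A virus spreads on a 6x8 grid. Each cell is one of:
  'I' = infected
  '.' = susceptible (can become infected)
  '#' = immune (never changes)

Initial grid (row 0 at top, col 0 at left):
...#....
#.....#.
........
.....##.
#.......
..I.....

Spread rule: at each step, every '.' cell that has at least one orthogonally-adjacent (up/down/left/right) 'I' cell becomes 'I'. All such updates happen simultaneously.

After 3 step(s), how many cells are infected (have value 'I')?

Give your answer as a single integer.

Answer: 14

Derivation:
Step 0 (initial): 1 infected
Step 1: +3 new -> 4 infected
Step 2: +5 new -> 9 infected
Step 3: +5 new -> 14 infected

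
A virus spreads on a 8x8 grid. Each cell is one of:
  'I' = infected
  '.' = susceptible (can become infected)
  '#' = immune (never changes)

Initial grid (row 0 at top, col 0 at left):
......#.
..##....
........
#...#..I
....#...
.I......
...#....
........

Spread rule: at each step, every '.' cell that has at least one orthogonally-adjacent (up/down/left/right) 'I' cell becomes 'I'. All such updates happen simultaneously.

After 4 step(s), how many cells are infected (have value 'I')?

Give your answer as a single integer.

Answer: 44

Derivation:
Step 0 (initial): 2 infected
Step 1: +7 new -> 9 infected
Step 2: +12 new -> 21 infected
Step 3: +12 new -> 33 infected
Step 4: +11 new -> 44 infected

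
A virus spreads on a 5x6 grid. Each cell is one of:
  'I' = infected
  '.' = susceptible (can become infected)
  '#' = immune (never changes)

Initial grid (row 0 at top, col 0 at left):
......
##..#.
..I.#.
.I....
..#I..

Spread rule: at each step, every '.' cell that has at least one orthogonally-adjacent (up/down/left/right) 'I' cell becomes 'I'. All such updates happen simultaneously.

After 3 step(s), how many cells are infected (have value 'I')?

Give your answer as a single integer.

Answer: 20

Derivation:
Step 0 (initial): 3 infected
Step 1: +8 new -> 11 infected
Step 2: +6 new -> 17 infected
Step 3: +3 new -> 20 infected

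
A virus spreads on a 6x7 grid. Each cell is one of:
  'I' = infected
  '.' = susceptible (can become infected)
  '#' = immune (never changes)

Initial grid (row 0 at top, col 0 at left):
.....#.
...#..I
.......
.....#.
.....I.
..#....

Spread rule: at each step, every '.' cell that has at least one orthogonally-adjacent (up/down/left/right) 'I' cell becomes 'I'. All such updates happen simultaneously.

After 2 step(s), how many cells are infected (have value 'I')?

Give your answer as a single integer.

Answer: 15

Derivation:
Step 0 (initial): 2 infected
Step 1: +6 new -> 8 infected
Step 2: +7 new -> 15 infected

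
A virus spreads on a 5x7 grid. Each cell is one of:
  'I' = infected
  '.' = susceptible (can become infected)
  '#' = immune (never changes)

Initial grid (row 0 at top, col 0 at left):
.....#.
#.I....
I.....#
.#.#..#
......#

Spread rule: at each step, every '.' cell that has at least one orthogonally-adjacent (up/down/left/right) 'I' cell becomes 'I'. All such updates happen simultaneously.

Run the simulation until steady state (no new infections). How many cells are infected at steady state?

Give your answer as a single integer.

Answer: 28

Derivation:
Step 0 (initial): 2 infected
Step 1: +6 new -> 8 infected
Step 2: +6 new -> 14 infected
Step 3: +6 new -> 20 infected
Step 4: +4 new -> 24 infected
Step 5: +3 new -> 27 infected
Step 6: +1 new -> 28 infected
Step 7: +0 new -> 28 infected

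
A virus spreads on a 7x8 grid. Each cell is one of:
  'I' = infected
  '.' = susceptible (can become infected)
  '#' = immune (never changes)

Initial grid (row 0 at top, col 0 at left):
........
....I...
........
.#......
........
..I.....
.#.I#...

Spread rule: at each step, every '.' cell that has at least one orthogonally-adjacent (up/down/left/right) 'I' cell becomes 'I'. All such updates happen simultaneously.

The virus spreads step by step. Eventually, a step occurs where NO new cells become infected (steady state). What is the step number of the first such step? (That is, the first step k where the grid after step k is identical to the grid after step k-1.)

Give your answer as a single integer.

Step 0 (initial): 3 infected
Step 1: +8 new -> 11 infected
Step 2: +12 new -> 23 infected
Step 3: +12 new -> 35 infected
Step 4: +10 new -> 45 infected
Step 5: +6 new -> 51 infected
Step 6: +2 new -> 53 infected
Step 7: +0 new -> 53 infected

Answer: 7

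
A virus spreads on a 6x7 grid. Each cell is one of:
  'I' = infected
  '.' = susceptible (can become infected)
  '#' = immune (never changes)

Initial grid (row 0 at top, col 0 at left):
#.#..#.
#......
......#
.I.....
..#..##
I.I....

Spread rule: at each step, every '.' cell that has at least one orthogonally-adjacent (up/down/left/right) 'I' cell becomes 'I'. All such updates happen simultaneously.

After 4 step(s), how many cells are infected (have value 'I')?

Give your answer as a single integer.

Answer: 26

Derivation:
Step 0 (initial): 3 infected
Step 1: +7 new -> 10 infected
Step 2: +6 new -> 16 infected
Step 3: +6 new -> 22 infected
Step 4: +4 new -> 26 infected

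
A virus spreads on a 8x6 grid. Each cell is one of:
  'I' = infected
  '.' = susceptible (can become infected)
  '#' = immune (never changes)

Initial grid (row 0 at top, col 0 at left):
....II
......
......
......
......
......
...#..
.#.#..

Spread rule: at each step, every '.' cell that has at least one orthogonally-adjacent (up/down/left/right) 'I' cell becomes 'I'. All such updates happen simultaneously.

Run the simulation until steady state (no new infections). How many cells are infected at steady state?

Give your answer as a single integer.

Answer: 45

Derivation:
Step 0 (initial): 2 infected
Step 1: +3 new -> 5 infected
Step 2: +4 new -> 9 infected
Step 3: +5 new -> 14 infected
Step 4: +6 new -> 20 infected
Step 5: +6 new -> 26 infected
Step 6: +6 new -> 32 infected
Step 7: +5 new -> 37 infected
Step 8: +3 new -> 40 infected
Step 9: +3 new -> 43 infected
Step 10: +1 new -> 44 infected
Step 11: +1 new -> 45 infected
Step 12: +0 new -> 45 infected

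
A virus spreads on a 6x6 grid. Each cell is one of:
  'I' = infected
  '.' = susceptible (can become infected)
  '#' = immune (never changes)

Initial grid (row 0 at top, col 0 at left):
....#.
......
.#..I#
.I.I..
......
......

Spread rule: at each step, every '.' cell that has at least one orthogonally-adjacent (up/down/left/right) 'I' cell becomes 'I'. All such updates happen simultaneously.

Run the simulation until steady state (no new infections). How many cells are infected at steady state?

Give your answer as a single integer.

Answer: 33

Derivation:
Step 0 (initial): 3 infected
Step 1: +7 new -> 10 infected
Step 2: +10 new -> 20 infected
Step 3: +8 new -> 28 infected
Step 4: +4 new -> 32 infected
Step 5: +1 new -> 33 infected
Step 6: +0 new -> 33 infected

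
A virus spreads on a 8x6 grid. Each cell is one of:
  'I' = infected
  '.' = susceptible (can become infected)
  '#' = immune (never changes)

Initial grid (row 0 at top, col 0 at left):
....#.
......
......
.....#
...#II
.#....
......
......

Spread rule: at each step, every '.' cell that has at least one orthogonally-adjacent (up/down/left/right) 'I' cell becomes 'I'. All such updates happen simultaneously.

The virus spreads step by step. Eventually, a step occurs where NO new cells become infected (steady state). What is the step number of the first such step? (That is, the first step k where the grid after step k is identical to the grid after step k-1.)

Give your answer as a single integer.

Step 0 (initial): 2 infected
Step 1: +3 new -> 5 infected
Step 2: +5 new -> 10 infected
Step 3: +8 new -> 18 infected
Step 4: +7 new -> 25 infected
Step 5: +8 new -> 33 infected
Step 6: +6 new -> 39 infected
Step 7: +4 new -> 43 infected
Step 8: +1 new -> 44 infected
Step 9: +0 new -> 44 infected

Answer: 9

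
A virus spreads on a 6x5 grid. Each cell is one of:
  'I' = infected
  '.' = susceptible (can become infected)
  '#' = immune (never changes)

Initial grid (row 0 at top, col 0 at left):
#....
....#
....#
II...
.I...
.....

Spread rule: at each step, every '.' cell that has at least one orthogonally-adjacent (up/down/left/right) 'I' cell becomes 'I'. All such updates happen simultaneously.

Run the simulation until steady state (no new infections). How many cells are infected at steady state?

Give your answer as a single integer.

Step 0 (initial): 3 infected
Step 1: +6 new -> 9 infected
Step 2: +7 new -> 16 infected
Step 3: +6 new -> 22 infected
Step 4: +3 new -> 25 infected
Step 5: +1 new -> 26 infected
Step 6: +1 new -> 27 infected
Step 7: +0 new -> 27 infected

Answer: 27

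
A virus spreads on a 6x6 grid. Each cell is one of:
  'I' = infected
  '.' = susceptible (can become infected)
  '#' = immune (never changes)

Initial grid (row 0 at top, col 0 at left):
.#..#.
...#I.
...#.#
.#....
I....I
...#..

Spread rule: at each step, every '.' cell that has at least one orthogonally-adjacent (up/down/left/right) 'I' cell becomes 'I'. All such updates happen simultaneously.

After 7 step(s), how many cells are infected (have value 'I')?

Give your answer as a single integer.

Step 0 (initial): 3 infected
Step 1: +8 new -> 11 infected
Step 2: +7 new -> 18 infected
Step 3: +5 new -> 23 infected
Step 4: +3 new -> 26 infected
Step 5: +1 new -> 27 infected
Step 6: +1 new -> 28 infected
Step 7: +1 new -> 29 infected

Answer: 29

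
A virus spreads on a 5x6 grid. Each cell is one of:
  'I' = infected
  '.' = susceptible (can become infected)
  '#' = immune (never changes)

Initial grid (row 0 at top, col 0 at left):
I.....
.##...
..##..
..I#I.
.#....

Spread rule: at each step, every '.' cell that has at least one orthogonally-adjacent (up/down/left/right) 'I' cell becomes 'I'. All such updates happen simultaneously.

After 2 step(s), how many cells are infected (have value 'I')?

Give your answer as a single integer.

Step 0 (initial): 3 infected
Step 1: +7 new -> 10 infected
Step 2: +8 new -> 18 infected

Answer: 18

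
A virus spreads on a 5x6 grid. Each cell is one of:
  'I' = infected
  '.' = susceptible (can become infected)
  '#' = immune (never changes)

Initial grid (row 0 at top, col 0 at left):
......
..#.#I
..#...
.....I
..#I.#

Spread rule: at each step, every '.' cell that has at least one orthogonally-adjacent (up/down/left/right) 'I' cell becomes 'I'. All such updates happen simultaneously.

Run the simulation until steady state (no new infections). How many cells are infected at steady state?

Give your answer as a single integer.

Step 0 (initial): 3 infected
Step 1: +5 new -> 8 infected
Step 2: +4 new -> 12 infected
Step 3: +3 new -> 15 infected
Step 4: +4 new -> 19 infected
Step 5: +4 new -> 23 infected
Step 6: +2 new -> 25 infected
Step 7: +0 new -> 25 infected

Answer: 25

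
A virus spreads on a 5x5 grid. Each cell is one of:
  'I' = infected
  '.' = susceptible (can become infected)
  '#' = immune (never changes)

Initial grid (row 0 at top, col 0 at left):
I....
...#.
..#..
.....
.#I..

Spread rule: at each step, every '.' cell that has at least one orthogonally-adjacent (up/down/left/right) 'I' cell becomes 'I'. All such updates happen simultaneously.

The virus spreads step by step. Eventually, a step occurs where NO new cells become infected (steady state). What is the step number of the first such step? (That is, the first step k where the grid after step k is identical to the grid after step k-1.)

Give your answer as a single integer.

Answer: 6

Derivation:
Step 0 (initial): 2 infected
Step 1: +4 new -> 6 infected
Step 2: +6 new -> 12 infected
Step 3: +6 new -> 18 infected
Step 4: +3 new -> 21 infected
Step 5: +1 new -> 22 infected
Step 6: +0 new -> 22 infected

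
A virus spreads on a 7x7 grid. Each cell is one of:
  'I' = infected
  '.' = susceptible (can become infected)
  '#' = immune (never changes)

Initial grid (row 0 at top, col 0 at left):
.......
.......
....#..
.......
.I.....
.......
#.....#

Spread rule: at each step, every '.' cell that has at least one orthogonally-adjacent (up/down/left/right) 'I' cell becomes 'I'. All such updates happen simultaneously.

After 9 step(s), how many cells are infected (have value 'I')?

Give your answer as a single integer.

Step 0 (initial): 1 infected
Step 1: +4 new -> 5 infected
Step 2: +7 new -> 12 infected
Step 3: +7 new -> 19 infected
Step 4: +8 new -> 27 infected
Step 5: +7 new -> 34 infected
Step 6: +6 new -> 40 infected
Step 7: +3 new -> 43 infected
Step 8: +2 new -> 45 infected
Step 9: +1 new -> 46 infected

Answer: 46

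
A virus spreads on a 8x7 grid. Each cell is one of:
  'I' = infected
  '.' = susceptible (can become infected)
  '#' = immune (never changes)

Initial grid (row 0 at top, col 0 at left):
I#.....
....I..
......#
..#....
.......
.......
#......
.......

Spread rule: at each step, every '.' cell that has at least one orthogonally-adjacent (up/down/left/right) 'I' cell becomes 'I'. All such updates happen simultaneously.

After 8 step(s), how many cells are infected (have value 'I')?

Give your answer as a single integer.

Answer: 51

Derivation:
Step 0 (initial): 2 infected
Step 1: +5 new -> 7 infected
Step 2: +9 new -> 16 infected
Step 3: +8 new -> 24 infected
Step 4: +6 new -> 30 infected
Step 5: +7 new -> 37 infected
Step 6: +6 new -> 43 infected
Step 7: +5 new -> 48 infected
Step 8: +3 new -> 51 infected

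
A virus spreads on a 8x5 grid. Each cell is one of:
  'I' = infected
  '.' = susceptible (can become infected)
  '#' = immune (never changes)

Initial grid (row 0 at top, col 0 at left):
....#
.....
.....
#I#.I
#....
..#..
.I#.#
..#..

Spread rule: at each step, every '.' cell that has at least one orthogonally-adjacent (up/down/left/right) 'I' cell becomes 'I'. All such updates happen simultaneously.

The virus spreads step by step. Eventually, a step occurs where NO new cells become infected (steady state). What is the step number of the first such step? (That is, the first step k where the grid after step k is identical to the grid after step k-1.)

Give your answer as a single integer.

Answer: 7

Derivation:
Step 0 (initial): 3 infected
Step 1: +8 new -> 11 infected
Step 2: +10 new -> 21 infected
Step 3: +5 new -> 26 infected
Step 4: +4 new -> 30 infected
Step 5: +1 new -> 31 infected
Step 6: +1 new -> 32 infected
Step 7: +0 new -> 32 infected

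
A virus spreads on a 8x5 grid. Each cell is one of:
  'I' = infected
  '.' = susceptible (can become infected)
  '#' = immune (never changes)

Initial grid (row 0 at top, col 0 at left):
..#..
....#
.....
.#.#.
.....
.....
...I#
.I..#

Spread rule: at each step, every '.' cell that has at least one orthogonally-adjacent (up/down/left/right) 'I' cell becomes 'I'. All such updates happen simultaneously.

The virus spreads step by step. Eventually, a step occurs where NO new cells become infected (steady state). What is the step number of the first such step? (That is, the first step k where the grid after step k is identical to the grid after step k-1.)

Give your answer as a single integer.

Step 0 (initial): 2 infected
Step 1: +6 new -> 8 infected
Step 2: +5 new -> 13 infected
Step 3: +4 new -> 17 infected
Step 4: +3 new -> 20 infected
Step 5: +3 new -> 23 infected
Step 6: +4 new -> 27 infected
Step 7: +3 new -> 30 infected
Step 8: +3 new -> 33 infected
Step 9: +1 new -> 34 infected
Step 10: +0 new -> 34 infected

Answer: 10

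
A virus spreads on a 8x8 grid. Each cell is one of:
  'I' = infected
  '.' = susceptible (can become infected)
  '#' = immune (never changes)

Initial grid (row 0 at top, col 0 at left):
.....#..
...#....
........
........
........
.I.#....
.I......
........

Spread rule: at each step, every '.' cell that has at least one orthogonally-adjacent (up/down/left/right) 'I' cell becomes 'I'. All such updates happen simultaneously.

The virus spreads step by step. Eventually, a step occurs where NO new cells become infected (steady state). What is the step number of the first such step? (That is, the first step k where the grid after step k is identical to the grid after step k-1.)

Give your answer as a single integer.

Step 0 (initial): 2 infected
Step 1: +6 new -> 8 infected
Step 2: +6 new -> 14 infected
Step 3: +6 new -> 20 infected
Step 4: +8 new -> 28 infected
Step 5: +9 new -> 37 infected
Step 6: +8 new -> 45 infected
Step 7: +7 new -> 52 infected
Step 8: +4 new -> 56 infected
Step 9: +2 new -> 58 infected
Step 10: +2 new -> 60 infected
Step 11: +1 new -> 61 infected
Step 12: +0 new -> 61 infected

Answer: 12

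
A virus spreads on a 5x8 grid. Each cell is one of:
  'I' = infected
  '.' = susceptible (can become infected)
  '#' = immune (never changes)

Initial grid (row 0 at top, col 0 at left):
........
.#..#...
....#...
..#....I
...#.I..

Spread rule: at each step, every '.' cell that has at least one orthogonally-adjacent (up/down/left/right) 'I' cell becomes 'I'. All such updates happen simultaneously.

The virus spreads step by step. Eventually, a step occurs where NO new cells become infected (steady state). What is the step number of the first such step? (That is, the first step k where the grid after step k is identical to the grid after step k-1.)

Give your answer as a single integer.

Answer: 10

Derivation:
Step 0 (initial): 2 infected
Step 1: +6 new -> 8 infected
Step 2: +4 new -> 12 infected
Step 3: +4 new -> 16 infected
Step 4: +3 new -> 19 infected
Step 5: +3 new -> 22 infected
Step 6: +3 new -> 25 infected
Step 7: +3 new -> 28 infected
Step 8: +4 new -> 32 infected
Step 9: +3 new -> 35 infected
Step 10: +0 new -> 35 infected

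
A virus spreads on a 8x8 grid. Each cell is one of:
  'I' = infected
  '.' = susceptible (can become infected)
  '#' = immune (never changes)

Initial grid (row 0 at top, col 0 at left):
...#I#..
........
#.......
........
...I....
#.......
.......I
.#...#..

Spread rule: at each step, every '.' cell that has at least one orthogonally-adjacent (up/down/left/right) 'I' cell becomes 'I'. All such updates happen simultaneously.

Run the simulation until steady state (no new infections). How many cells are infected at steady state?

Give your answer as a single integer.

Step 0 (initial): 3 infected
Step 1: +8 new -> 11 infected
Step 2: +15 new -> 26 infected
Step 3: +14 new -> 40 infected
Step 4: +12 new -> 52 infected
Step 5: +4 new -> 56 infected
Step 6: +2 new -> 58 infected
Step 7: +0 new -> 58 infected

Answer: 58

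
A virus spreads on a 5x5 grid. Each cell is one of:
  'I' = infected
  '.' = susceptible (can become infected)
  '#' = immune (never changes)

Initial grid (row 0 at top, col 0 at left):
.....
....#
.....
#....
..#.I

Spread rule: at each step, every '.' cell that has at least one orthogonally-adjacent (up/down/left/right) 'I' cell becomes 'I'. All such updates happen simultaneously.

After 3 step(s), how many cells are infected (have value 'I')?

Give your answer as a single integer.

Answer: 7

Derivation:
Step 0 (initial): 1 infected
Step 1: +2 new -> 3 infected
Step 2: +2 new -> 5 infected
Step 3: +2 new -> 7 infected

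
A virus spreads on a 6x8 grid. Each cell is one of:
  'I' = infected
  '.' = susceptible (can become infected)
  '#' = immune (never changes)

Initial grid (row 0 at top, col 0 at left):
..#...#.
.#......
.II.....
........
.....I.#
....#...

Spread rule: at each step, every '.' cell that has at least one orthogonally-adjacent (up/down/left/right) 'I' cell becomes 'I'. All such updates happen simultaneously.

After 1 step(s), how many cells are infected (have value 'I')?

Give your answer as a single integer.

Step 0 (initial): 3 infected
Step 1: +9 new -> 12 infected

Answer: 12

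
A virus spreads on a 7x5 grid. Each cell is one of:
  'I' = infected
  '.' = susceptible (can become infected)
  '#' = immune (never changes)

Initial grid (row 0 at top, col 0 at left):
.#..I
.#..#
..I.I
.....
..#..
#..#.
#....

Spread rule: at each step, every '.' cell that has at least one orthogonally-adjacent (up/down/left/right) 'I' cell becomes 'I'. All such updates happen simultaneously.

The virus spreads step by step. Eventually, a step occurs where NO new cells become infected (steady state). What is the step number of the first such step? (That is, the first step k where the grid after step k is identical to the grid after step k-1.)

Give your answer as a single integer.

Answer: 7

Derivation:
Step 0 (initial): 3 infected
Step 1: +6 new -> 9 infected
Step 2: +6 new -> 15 infected
Step 3: +5 new -> 20 infected
Step 4: +4 new -> 24 infected
Step 5: +3 new -> 27 infected
Step 6: +1 new -> 28 infected
Step 7: +0 new -> 28 infected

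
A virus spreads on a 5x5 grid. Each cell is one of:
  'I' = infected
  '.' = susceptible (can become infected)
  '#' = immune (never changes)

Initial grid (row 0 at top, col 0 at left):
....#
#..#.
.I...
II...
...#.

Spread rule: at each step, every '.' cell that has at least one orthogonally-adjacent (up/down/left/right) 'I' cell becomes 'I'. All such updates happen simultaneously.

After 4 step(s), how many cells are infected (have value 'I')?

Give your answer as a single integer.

Answer: 21

Derivation:
Step 0 (initial): 3 infected
Step 1: +6 new -> 9 infected
Step 2: +5 new -> 14 infected
Step 3: +4 new -> 18 infected
Step 4: +3 new -> 21 infected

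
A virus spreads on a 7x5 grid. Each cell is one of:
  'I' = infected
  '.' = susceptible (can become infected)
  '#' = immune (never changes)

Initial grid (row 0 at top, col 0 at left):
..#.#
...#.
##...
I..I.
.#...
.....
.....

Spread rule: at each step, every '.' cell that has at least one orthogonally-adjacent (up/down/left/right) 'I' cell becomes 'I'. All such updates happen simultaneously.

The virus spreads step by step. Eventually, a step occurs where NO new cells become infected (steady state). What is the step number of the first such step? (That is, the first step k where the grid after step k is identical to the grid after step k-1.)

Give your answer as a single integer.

Step 0 (initial): 2 infected
Step 1: +6 new -> 8 infected
Step 2: +6 new -> 14 infected
Step 3: +7 new -> 21 infected
Step 4: +4 new -> 25 infected
Step 5: +2 new -> 27 infected
Step 6: +1 new -> 28 infected
Step 7: +0 new -> 28 infected

Answer: 7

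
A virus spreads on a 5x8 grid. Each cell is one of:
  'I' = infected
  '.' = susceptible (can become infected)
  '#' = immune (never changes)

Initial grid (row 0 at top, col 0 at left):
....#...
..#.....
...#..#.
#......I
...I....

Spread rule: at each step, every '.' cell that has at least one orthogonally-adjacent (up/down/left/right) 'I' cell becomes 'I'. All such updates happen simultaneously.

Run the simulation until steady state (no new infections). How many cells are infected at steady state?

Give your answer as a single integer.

Answer: 35

Derivation:
Step 0 (initial): 2 infected
Step 1: +6 new -> 8 infected
Step 2: +7 new -> 15 infected
Step 3: +7 new -> 22 infected
Step 4: +4 new -> 26 infected
Step 5: +4 new -> 30 infected
Step 6: +3 new -> 33 infected
Step 7: +2 new -> 35 infected
Step 8: +0 new -> 35 infected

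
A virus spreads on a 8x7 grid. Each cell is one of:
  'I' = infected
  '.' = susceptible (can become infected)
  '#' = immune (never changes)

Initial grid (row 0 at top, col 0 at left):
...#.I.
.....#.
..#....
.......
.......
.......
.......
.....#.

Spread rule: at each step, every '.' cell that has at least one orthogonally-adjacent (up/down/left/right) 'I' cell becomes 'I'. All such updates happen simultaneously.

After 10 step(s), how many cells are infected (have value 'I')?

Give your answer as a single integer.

Answer: 49

Derivation:
Step 0 (initial): 1 infected
Step 1: +2 new -> 3 infected
Step 2: +2 new -> 5 infected
Step 3: +3 new -> 8 infected
Step 4: +5 new -> 13 infected
Step 5: +6 new -> 19 infected
Step 6: +8 new -> 27 infected
Step 7: +8 new -> 35 infected
Step 8: +7 new -> 42 infected
Step 9: +4 new -> 46 infected
Step 10: +3 new -> 49 infected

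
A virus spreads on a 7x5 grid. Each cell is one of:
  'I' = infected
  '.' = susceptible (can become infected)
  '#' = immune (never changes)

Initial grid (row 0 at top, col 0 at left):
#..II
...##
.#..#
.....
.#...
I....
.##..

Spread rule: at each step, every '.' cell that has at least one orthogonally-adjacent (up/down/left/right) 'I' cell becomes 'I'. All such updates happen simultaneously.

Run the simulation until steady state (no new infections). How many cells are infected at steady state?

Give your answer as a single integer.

Step 0 (initial): 3 infected
Step 1: +4 new -> 7 infected
Step 2: +4 new -> 11 infected
Step 3: +6 new -> 17 infected
Step 4: +6 new -> 23 infected
Step 5: +3 new -> 26 infected
Step 6: +1 new -> 27 infected
Step 7: +0 new -> 27 infected

Answer: 27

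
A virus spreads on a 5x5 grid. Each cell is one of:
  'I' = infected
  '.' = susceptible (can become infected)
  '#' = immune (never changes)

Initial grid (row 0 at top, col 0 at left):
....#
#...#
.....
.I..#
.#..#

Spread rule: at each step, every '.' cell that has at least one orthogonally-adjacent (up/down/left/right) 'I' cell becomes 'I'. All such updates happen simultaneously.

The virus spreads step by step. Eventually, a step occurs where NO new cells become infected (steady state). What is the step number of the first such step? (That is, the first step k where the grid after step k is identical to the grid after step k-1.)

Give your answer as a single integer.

Step 0 (initial): 1 infected
Step 1: +3 new -> 4 infected
Step 2: +6 new -> 10 infected
Step 3: +4 new -> 14 infected
Step 4: +4 new -> 18 infected
Step 5: +1 new -> 19 infected
Step 6: +0 new -> 19 infected

Answer: 6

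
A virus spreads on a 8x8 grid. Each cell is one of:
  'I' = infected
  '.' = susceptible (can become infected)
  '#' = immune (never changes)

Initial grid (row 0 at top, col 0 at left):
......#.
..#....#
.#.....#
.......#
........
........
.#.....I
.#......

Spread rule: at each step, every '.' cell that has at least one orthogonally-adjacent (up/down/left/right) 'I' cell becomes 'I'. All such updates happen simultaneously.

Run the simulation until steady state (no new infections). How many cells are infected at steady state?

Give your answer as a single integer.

Step 0 (initial): 1 infected
Step 1: +3 new -> 4 infected
Step 2: +4 new -> 8 infected
Step 3: +4 new -> 12 infected
Step 4: +5 new -> 17 infected
Step 5: +6 new -> 23 infected
Step 6: +6 new -> 29 infected
Step 7: +5 new -> 34 infected
Step 8: +6 new -> 40 infected
Step 9: +6 new -> 46 infected
Step 10: +3 new -> 49 infected
Step 11: +2 new -> 51 infected
Step 12: +2 new -> 53 infected
Step 13: +2 new -> 55 infected
Step 14: +0 new -> 55 infected

Answer: 55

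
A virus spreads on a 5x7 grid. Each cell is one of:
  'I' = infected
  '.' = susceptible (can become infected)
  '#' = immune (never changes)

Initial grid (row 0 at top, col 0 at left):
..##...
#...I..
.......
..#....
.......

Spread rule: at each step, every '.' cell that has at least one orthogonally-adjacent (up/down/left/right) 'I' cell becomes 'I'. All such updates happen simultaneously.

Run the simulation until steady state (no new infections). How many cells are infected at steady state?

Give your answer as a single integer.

Answer: 31

Derivation:
Step 0 (initial): 1 infected
Step 1: +4 new -> 5 infected
Step 2: +6 new -> 11 infected
Step 3: +7 new -> 18 infected
Step 4: +5 new -> 23 infected
Step 5: +5 new -> 28 infected
Step 6: +2 new -> 30 infected
Step 7: +1 new -> 31 infected
Step 8: +0 new -> 31 infected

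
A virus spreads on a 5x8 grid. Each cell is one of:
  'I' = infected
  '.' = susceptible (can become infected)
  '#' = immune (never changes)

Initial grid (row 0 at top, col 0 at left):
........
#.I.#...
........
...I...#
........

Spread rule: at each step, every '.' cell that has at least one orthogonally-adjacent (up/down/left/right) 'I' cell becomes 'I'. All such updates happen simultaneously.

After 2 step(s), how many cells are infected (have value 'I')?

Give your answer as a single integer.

Answer: 18

Derivation:
Step 0 (initial): 2 infected
Step 1: +8 new -> 10 infected
Step 2: +8 new -> 18 infected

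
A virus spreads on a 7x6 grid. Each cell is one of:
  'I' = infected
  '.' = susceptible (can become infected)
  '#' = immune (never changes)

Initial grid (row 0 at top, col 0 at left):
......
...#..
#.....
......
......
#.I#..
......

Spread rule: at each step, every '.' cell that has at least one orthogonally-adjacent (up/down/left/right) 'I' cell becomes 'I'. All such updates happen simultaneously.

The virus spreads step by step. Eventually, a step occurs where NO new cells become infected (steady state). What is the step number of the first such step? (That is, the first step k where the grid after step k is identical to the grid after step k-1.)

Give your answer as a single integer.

Answer: 9

Derivation:
Step 0 (initial): 1 infected
Step 1: +3 new -> 4 infected
Step 2: +5 new -> 9 infected
Step 3: +7 new -> 16 infected
Step 4: +8 new -> 24 infected
Step 5: +5 new -> 29 infected
Step 6: +5 new -> 34 infected
Step 7: +3 new -> 37 infected
Step 8: +1 new -> 38 infected
Step 9: +0 new -> 38 infected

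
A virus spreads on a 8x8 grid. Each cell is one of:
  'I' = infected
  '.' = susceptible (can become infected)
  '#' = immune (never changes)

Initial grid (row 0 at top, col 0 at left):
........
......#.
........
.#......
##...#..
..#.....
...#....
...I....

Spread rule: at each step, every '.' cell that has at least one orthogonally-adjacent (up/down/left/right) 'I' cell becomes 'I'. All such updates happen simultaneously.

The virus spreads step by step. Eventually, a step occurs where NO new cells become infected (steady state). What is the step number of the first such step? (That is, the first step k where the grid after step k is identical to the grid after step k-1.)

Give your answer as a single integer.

Answer: 13

Derivation:
Step 0 (initial): 1 infected
Step 1: +2 new -> 3 infected
Step 2: +4 new -> 7 infected
Step 3: +5 new -> 12 infected
Step 4: +7 new -> 19 infected
Step 5: +5 new -> 24 infected
Step 6: +6 new -> 30 infected
Step 7: +6 new -> 36 infected
Step 8: +6 new -> 42 infected
Step 9: +5 new -> 47 infected
Step 10: +5 new -> 52 infected
Step 11: +4 new -> 56 infected
Step 12: +1 new -> 57 infected
Step 13: +0 new -> 57 infected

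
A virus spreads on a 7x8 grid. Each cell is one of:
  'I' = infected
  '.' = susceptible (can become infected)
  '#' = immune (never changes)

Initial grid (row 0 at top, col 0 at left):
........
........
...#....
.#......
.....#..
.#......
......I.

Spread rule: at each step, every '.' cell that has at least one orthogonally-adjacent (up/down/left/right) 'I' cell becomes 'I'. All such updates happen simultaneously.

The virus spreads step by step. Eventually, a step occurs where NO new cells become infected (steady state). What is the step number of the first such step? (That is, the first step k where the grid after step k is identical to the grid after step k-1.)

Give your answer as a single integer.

Answer: 13

Derivation:
Step 0 (initial): 1 infected
Step 1: +3 new -> 4 infected
Step 2: +4 new -> 8 infected
Step 3: +4 new -> 12 infected
Step 4: +6 new -> 18 infected
Step 5: +7 new -> 25 infected
Step 6: +7 new -> 32 infected
Step 7: +6 new -> 38 infected
Step 8: +4 new -> 42 infected
Step 9: +4 new -> 46 infected
Step 10: +3 new -> 49 infected
Step 11: +2 new -> 51 infected
Step 12: +1 new -> 52 infected
Step 13: +0 new -> 52 infected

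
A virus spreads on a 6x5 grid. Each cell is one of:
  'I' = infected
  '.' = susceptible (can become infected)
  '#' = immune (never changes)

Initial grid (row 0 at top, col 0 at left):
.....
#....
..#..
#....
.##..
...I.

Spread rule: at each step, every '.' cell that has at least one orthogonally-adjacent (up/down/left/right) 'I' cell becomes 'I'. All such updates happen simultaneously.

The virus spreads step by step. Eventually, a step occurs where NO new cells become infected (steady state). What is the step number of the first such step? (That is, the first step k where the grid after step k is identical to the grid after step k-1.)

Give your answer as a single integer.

Answer: 9

Derivation:
Step 0 (initial): 1 infected
Step 1: +3 new -> 4 infected
Step 2: +3 new -> 7 infected
Step 3: +4 new -> 11 infected
Step 4: +4 new -> 15 infected
Step 5: +4 new -> 19 infected
Step 6: +4 new -> 23 infected
Step 7: +1 new -> 24 infected
Step 8: +1 new -> 25 infected
Step 9: +0 new -> 25 infected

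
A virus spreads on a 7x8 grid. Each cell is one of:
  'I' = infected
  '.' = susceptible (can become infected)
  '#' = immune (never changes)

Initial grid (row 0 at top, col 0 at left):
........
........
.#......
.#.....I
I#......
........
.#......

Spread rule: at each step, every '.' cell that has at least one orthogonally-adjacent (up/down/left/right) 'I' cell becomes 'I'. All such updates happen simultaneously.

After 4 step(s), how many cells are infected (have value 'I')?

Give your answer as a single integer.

Step 0 (initial): 2 infected
Step 1: +5 new -> 7 infected
Step 2: +8 new -> 15 infected
Step 3: +9 new -> 24 infected
Step 4: +12 new -> 36 infected

Answer: 36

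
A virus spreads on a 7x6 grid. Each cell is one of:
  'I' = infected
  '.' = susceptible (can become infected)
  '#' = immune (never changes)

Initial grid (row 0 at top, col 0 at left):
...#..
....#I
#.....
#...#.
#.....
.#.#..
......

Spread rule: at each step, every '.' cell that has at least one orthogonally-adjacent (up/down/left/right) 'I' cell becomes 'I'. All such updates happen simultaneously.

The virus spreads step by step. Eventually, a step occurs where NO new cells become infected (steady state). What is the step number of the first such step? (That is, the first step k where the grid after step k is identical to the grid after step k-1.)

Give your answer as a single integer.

Answer: 12

Derivation:
Step 0 (initial): 1 infected
Step 1: +2 new -> 3 infected
Step 2: +3 new -> 6 infected
Step 3: +2 new -> 8 infected
Step 4: +5 new -> 13 infected
Step 5: +6 new -> 19 infected
Step 6: +5 new -> 24 infected
Step 7: +5 new -> 29 infected
Step 8: +2 new -> 31 infected
Step 9: +1 new -> 32 infected
Step 10: +1 new -> 33 infected
Step 11: +1 new -> 34 infected
Step 12: +0 new -> 34 infected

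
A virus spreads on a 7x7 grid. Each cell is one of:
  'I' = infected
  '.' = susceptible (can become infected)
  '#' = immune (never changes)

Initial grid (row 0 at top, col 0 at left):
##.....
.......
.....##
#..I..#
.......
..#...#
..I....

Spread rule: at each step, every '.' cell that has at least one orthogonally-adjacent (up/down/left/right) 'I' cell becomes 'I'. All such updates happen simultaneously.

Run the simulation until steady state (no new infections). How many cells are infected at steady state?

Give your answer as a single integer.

Answer: 41

Derivation:
Step 0 (initial): 2 infected
Step 1: +6 new -> 8 infected
Step 2: +11 new -> 19 infected
Step 3: +9 new -> 28 infected
Step 4: +9 new -> 37 infected
Step 5: +3 new -> 40 infected
Step 6: +1 new -> 41 infected
Step 7: +0 new -> 41 infected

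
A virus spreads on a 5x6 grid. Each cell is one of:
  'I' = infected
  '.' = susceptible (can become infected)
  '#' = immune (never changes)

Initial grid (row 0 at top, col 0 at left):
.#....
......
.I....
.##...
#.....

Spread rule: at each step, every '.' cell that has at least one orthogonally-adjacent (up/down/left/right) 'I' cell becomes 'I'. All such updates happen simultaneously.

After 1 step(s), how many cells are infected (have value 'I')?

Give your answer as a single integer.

Step 0 (initial): 1 infected
Step 1: +3 new -> 4 infected

Answer: 4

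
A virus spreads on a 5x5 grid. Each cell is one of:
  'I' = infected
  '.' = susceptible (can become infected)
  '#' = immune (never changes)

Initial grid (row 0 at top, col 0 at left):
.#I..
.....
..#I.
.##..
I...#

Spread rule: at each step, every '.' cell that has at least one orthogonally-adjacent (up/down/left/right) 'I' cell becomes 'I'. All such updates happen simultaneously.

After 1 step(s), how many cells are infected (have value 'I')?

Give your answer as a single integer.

Answer: 10

Derivation:
Step 0 (initial): 3 infected
Step 1: +7 new -> 10 infected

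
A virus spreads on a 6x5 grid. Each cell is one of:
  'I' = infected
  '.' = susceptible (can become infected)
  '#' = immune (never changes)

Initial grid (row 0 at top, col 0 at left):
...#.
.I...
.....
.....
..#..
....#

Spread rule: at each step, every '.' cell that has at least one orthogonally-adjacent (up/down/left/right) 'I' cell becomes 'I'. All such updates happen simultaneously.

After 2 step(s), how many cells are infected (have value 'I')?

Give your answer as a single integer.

Step 0 (initial): 1 infected
Step 1: +4 new -> 5 infected
Step 2: +6 new -> 11 infected

Answer: 11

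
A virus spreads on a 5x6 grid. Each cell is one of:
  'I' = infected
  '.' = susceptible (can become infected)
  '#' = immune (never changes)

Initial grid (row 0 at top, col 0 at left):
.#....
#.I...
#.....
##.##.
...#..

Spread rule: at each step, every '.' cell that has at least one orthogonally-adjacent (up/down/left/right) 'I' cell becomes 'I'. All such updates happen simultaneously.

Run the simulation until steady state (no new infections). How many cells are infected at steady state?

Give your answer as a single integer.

Step 0 (initial): 1 infected
Step 1: +4 new -> 5 infected
Step 2: +5 new -> 10 infected
Step 3: +4 new -> 14 infected
Step 4: +3 new -> 17 infected
Step 5: +2 new -> 19 infected
Step 6: +1 new -> 20 infected
Step 7: +1 new -> 21 infected
Step 8: +0 new -> 21 infected

Answer: 21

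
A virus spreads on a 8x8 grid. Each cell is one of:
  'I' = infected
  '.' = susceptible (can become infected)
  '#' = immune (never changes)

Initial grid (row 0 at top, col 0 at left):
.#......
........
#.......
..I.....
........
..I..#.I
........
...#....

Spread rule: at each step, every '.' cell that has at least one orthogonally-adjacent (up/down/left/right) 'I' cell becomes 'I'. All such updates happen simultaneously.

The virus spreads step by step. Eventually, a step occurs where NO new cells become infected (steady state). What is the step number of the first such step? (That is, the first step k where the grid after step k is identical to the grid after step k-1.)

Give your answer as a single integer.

Step 0 (initial): 3 infected
Step 1: +10 new -> 13 infected
Step 2: +16 new -> 29 infected
Step 3: +15 new -> 44 infected
Step 4: +9 new -> 53 infected
Step 5: +5 new -> 58 infected
Step 6: +2 new -> 60 infected
Step 7: +0 new -> 60 infected

Answer: 7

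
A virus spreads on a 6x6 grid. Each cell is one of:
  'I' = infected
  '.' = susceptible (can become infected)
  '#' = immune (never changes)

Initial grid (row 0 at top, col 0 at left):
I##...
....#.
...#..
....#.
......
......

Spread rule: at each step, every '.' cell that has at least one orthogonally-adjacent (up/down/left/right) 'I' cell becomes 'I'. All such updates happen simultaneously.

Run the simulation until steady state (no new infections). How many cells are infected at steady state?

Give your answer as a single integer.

Step 0 (initial): 1 infected
Step 1: +1 new -> 2 infected
Step 2: +2 new -> 4 infected
Step 3: +3 new -> 7 infected
Step 4: +4 new -> 11 infected
Step 5: +4 new -> 15 infected
Step 6: +4 new -> 19 infected
Step 7: +3 new -> 22 infected
Step 8: +3 new -> 25 infected
Step 9: +3 new -> 28 infected
Step 10: +3 new -> 31 infected
Step 11: +0 new -> 31 infected

Answer: 31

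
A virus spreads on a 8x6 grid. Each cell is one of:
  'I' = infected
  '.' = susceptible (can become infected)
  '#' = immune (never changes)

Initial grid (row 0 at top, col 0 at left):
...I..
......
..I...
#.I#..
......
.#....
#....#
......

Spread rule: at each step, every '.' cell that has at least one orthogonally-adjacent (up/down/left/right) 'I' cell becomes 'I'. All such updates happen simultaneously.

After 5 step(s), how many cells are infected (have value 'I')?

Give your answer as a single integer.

Step 0 (initial): 3 infected
Step 1: +8 new -> 11 infected
Step 2: +9 new -> 20 infected
Step 3: +9 new -> 29 infected
Step 4: +7 new -> 36 infected
Step 5: +4 new -> 40 infected

Answer: 40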